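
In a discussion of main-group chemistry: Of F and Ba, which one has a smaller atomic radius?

F is in period 2, group 17; Ba is in period 6, group 2.
Across a period the added protons contract the valence shell; down a group each new principal shell makes the atom larger.
These span different periods and groups, so the two trends combine.
Ba > F: relative to F, both the across-period and down-group shifts push Ba's atomic radius up.
Approximate values (pm): F 64, Ba 196.
So F has the smaller atomic radius (F < Ba).

F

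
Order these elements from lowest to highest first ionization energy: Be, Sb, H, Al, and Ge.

Al < Ge < Sb < Be < H

First ionization energy rises across a period (greater Z_eff holds electrons more tightly) and falls down a group (valence electrons are farther from the nucleus).
A diagonal step moves right (one effect) and down (the opposite effect) at once.
Ge > Al: the two effects oppose for this pair; the across-period effect wins (762 vs 578 kJ/mol).
Sb > Ge: the two effects oppose for this pair; the across-period effect wins (831 vs 762 kJ/mol).
Be > Sb: the two effects oppose for this pair; the down-group effect wins (900 vs 831 kJ/mol).
H > Be: period and group pull opposite ways; the down-group shift dominates (1312 vs 900 kJ/mol).
Tabulated first ionization energy (kJ/mol): H 1312, Be 900, Al 578, Ge 762, Sb 831.
So from lowest to highest: Al < Ge < Sb < Be < H.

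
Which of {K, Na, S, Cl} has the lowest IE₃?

IE_3 is the cost of taking one more electron from the +2 cation: K²⁺ is already 1 electron into the core; Na²⁺ is already 1 electron into the core; S²⁺ still has 4 valence electrons; Cl²⁺ still has 5 valence electrons.
Breaking into a closed-shell core is much more expensive than removing a leftover valence electron — K and Na have the largest IE_3 here.
Valence configurations: S²⁺ [Ne]3s²3p², Cl²⁺ [Ne]3s²3p³.
The numbers (kJ/mol): K 4420, Na 6910, S 3357, Cl 3822.
Hence IE_3: S < Cl < K < Na.

S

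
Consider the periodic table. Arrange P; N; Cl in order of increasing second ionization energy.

P, Cl, N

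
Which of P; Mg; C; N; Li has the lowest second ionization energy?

After 1 electron has been removed, what remains? P⁺ still has 4 valence electrons; Mg⁺ still has 1 valence electron; C⁺ still has 3 valence electrons; N⁺ still has 4 valence electrons; Li⁺ is the bare [He] core.
Core electrons are held far more tightly than valence electrons, so Li tops the IE_2 order.
Valence configurations: P⁺ [Ne]3s²3p², Mg⁺ [Ne]3s¹, C⁺ [He]2s²2p¹, N⁺ [He]2s²2p².
The numbers (kJ/mol): P 1907, Mg 1451, C 2353, N 2856, Li 7298.
Overall IE_2 order: Mg < P < C < N < Li.

Mg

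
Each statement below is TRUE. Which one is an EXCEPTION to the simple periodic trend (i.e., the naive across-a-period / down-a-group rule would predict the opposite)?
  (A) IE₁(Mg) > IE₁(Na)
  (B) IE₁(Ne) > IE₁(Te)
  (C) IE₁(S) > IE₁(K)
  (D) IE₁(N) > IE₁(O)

(D)

The general trend: first ionisation energy increases across a period and decreases down a group.
(A) Mg (period 3, group 2) vs Na (period 3, group 1): the stated order agrees with the simple trend.
(B) Ne (period 2, group 18) vs Te (period 5, group 16): the stated order agrees with the simple trend.
(C) S (period 3, group 16) vs K (period 4, group 1): the stated order agrees with the simple trend.
(D) N (period 2, group 15) vs O (period 2, group 16): the stated order contradicts the simple trend.
The exception is (D): pairing an electron in O's 2p⁴ costs repulsion energy, so O ionizes more easily than half-filled N (2p³).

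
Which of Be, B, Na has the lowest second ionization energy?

Consider each +1 ion: Be⁺ still has 1 valence electron; B⁺ still has 2 valence electrons; Na⁺ is the bare [Ne] core.
Breaking into a closed-shell core is much more expensive than removing a leftover valence electron — Na has the largest IE_2 here.
Valence configurations: Be⁺ [He]2s¹, B⁺ [He]2s².
Approximate IE_2 values (kJ/mol): Be 1757, B 2427, Na 4562.
Hence IE_2: Be < B < Na.

Be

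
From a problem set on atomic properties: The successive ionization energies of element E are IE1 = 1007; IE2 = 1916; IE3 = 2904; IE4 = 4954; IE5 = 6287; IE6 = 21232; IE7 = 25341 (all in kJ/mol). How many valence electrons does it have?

5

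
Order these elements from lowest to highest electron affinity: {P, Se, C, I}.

P, C, Se, I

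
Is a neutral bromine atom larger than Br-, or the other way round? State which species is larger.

Forming Br- adds 1 electron to Br. More electron–electron repulsion in the same shell, with unchanged nuclear charge, lets the cloud expand.
An anion is larger than its parent atom: Br- > Br.

Br-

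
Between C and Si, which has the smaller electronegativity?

Si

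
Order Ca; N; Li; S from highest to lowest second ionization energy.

Consider each +1 ion: Ca⁺ still has 1 valence electron; N⁺ still has 4 valence electrons; Li⁺ is the bare [He] core; S⁺ still has 5 valence electrons.
Pulling an electron out of a noble-gas core costs far more than removing a remaining valence electron, so Li sits at the high end of IE_2.
Valence configurations: Ca⁺ [Ar]4s¹, N⁺ [He]2s²2p², S⁺ [Ne]3s²3p³.
The numbers (kJ/mol): Ca 1145, N 2856, Li 7298, S 2252.
Overall IE_2 order: Ca < S < N < Li.

Li, N, S, Ca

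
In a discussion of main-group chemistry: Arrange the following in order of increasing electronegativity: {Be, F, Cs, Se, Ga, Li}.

Cs, Li, Be, Ga, Se, F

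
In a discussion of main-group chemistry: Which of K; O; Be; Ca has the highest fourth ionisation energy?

Consider each +3 ion: K³⁺ is already 2 electrons into the core; O³⁺ still has 3 valence electrons; Be³⁺ is already 1 electron into the core; Ca³⁺ is already 1 electron into the core.
Usually core removal costs more than valence removal, but here the competition is close: a tightly held n=2 valence electron can cost more to remove than an n=3 core electron, so the actual values have to decide it.
The numbers (kJ/mol): K 5877, O 7469, Be 21007, Ca 6491.
So the fourth ionization energies run K < Ca < O < Be.

Be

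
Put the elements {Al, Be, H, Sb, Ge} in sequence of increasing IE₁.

Al < Ge < Sb < Be < H

IE₁ increases left→right with effective nuclear charge and decreases top→bottom as the valence shell moves farther out.
These sit on a diagonal, where the across-period and down-group effects partly cancel.
Ge > Al: the two effects oppose for this pair; the across-period effect wins (762 vs 578 kJ/mol).
Sb > Ge: the two effects oppose for this pair; the across-period effect wins (831 vs 762 kJ/mol).
Be > Sb: the two effects oppose for this pair; the down-group effect wins (900 vs 831 kJ/mol).
H > Be: the two effects oppose for this pair; the down-group effect wins (1312 vs 900 kJ/mol).
For reference (kJ/mol): H 1312, Be 900, Al 578, Ge 762, Sb 831.
So from lowest to highest: Al < Ge < Sb < Be < H.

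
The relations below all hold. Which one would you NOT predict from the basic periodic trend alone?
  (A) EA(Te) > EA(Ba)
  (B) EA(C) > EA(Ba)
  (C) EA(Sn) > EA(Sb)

The general trend: electron affinity increases across a period and decreases down a group.
(A) Te (period 5, group 16) vs Ba (period 6, group 2): the stated order agrees with the simple trend.
(B) C (period 2, group 14) vs Ba (period 6, group 2): the stated order agrees with the simple trend.
(C) Sn (period 5, group 14) vs Sb (period 5, group 15): the stated order contradicts the simple trend.
The exception is (C): adding an electron to Sb's half-filled 5p³ is unfavourable, so Sn has the more exothermic EA.

(C)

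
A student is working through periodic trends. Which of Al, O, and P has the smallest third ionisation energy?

IE_3 is the cost of taking one more electron from the +2 cation: Al²⁺ still has 1 valence electron; O²⁺ still has 4 valence electrons; P²⁺ still has 3 valence electrons.
All are still removing valence electrons, so compare the +2 ions as you would atoms: IE_3 generally rises across a period (higher Z_eff) and falls down a group (larger shell), subject to the usual subshell exceptions.
Valence configurations: Al²⁺ [Ne]3s¹, O²⁺ [He]2s²2p², P²⁺ [Ne]3s²3p¹.
The numbers (kJ/mol): Al 2745, O 5300, P 2914.
Putting it together, IE_3: Al < P < O.

Al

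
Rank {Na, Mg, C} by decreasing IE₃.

Mg, Na, C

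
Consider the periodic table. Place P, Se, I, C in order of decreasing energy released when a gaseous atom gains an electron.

I, Se, C, P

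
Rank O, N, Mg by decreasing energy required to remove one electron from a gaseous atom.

Removing the outermost electron gets harder across a period and easier down a group.
Here both period and group differ, so the two effects have to be weighed against each other.
O > Mg: both effects reinforce here, so O is clearly the higher of the two.
N > O: this pair runs against the simple trend — see the exception note.
Note the exception: N has a higher first ionization energy than O, contrary to the simple trend — pairing an electron in O's 2p⁴ costs repulsion energy, so O ionizes more easily than half-filled N (2p³).
For reference (kJ/mol): N 1402, O 1314, Mg 738.
So from highest to lowest: N > O > Mg.

N, O, Mg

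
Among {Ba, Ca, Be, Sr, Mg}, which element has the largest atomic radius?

Moving right in a period, electrons are added to the same shell under a stronger nuclear pull, so atoms get smaller; moving down, a new shell is opened and atoms get larger.
All are in group 2, so atomic radius increases down the group.
The largest atomic radius among these belongs to Ba.

Ba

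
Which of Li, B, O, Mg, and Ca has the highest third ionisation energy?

Li

Consider each +2 ion: Li²⁺ is already 1 electron into the core; B²⁺ still has 1 valence electron; O²⁺ still has 4 valence electrons; Mg²⁺ is the bare [Ne] core; Ca²⁺ is the bare [Ar] core.
Usually core removal costs more than valence removal, but here the competition is close: a tightly held n=2 valence electron can cost more to remove than an n=3 core electron, so the actual values have to decide it.
Valence configurations: B²⁺ [He]2s¹, O²⁺ [He]2s²2p².
Approximate IE_3 values (kJ/mol): Li 11815, B 3660, O 5300, Mg 7733, Ca 4912.
Hence IE_3: B < Ca < O < Mg < Li.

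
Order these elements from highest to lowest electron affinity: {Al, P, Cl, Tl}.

Cl > P > Al > Tl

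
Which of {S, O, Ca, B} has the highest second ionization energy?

Consider each +1 ion: S⁺ still has 5 valence electrons; O⁺ still has 5 valence electrons; Ca⁺ still has 1 valence electron; B⁺ still has 2 valence electrons.
All are still removing valence electrons, so compare the +1 ions as you would atoms: IE_2 generally rises across a period (higher Z_eff) and falls down a group (larger shell), subject to the usual subshell exceptions.
Valence configurations: S⁺ [Ne]3s²3p³, O⁺ [He]2s²2p³, Ca⁺ [Ar]4s¹, B⁺ [He]2s².
Approximate IE_2 values (kJ/mol): S 2252, O 3388, Ca 1145, B 2427.
Hence IE_2: Ca < S < B < O.

O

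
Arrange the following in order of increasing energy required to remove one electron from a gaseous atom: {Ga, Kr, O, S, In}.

IE₁ increases left→right with effective nuclear charge and decreases top→bottom as the valence shell moves farther out.
These span different periods and groups, so the two trends combine.
Ga > In: Ga sits above In in group 13, so the down-group effect alone puts Ga higher.
S > Ga: both effects reinforce here, so S is clearly the higher of the two.
O > S: O sits above S in group 16, so the down-group effect alone puts O higher.
Kr > O: period and group pull opposite ways; the across-period shift dominates (1351 vs 1314 kJ/mol).
Approximate values (kJ/mol): O 1314, S 1000, Ga 579, Kr 1351, In 558.
So from lowest to highest: In < Ga < S < O < Kr.

In < Ga < S < O < Kr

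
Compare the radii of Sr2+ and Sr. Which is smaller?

Forming Sr2+ removes 2 electrons from Sr. Fewer electrons for the same nuclear charge means less shielding and a higher Z_eff on the remaining electrons, and for main-group metals the entire outer shell is lost.
A cation is smaller than its parent atom: Sr2+ < Sr.

Sr2+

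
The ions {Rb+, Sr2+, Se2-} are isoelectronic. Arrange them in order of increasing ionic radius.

Sr2+ < Rb+ < Se2-

All of these have 36 electrons, so size is governed by nuclear charge alone: the more protons, the stronger the pull on the same electron cloud, and the smaller the ion.
Nuclear charges: Sr2+ (Z=38), Rb+ (Z=37), Se2- (Z=34).
Smallest to largest: Sr2+ < Rb+ < Se2-.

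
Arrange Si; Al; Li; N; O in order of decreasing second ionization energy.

The second ionization energy removes an electron from the +1 ion. For each element: Si⁺ still has 3 valence electrons; Al⁺ still has 2 valence electrons; Li⁺ is the bare [He] core; N⁺ still has 4 valence electrons; O⁺ still has 5 valence electrons.
Core electrons are held far more tightly than valence electrons, so Li tops the IE_2 order.
Valence configurations: Si⁺ [Ne]3s²3p¹, Al⁺ [Ne]3s², N⁺ [He]2s²2p², O⁺ [He]2s²2p³.
Si⁺ loses a lone 3p electron whereas Al⁺ must break into a filled 3s² pair, so IE_2(Al) > IE_2(Si) even though Si has the higher nuclear charge.
Approximate IE_2 values (kJ/mol): Si 1577, Al 1817, Li 7298, N 2856, O 3388.
So the second ionization energies run Si < Al < N < O < Li.

Li > O > N > Al > Si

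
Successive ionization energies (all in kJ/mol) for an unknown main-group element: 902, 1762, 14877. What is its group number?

Look for the largest jump between consecutive ionization energies: IE3/IE2 ≈ 8.4, far larger than any earlier ratio.
That jump marks the point where a core electron is being removed. So the atom has 2 valence electrons.
A main-group element with 2 valence electrons is in group 2.

Group 2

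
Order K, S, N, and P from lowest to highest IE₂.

The second ionization energy removes an electron from the +1 ion. For each element: K⁺ is the bare [Ar] core; S⁺ still has 5 valence electrons; N⁺ still has 4 valence electrons; P⁺ still has 4 valence electrons.
Pulling an electron out of a noble-gas core costs far more than removing a remaining valence electron, so K sits at the high end of IE_2.
Valence configurations: S⁺ [Ne]3s²3p³, N⁺ [He]2s²2p², P⁺ [Ne]3s²3p².
Approximate IE_2 values (kJ/mol): K 3052, S 2252, N 2856, P 1907.
Overall IE_2 order: P < S < N < K.

P, S, N, K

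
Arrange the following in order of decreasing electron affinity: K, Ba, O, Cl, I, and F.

Cl > F > I > O > K > Ba

O is in period 2, group 16; F is in period 2, group 17; Cl is in period 3, group 17; K is in period 4, group 1; I is in period 5, group 17; Ba is in period 6, group 2.
Adding an electron releases more energy for atoms nearer the top right (short of the noble gases).
Here both period and group differ, so the two effects have to be weighed against each other.
K > Ba: the two effects oppose for this pair; the down-group effect wins (48 vs 14 kJ/mol).
O > K: relative to K, both the across-period and down-group shifts push O's electron affinity up.
I > O: the two effects oppose for this pair; the across-period effect wins (295 vs 141 kJ/mol).
F > I: they share group 17; the group trend gives F the larger value.
Cl > F: this pair runs against the simple trend — see the exception note.
Note the exception: Cl has a higher electron affinity than F, contrary to the simple trend — F's small 2p subshell makes the incoming electron feel strong e⁻–e⁻ repulsion, so Cl actually releases more energy on gaining an electron.
Tabulated electron affinity (kJ/mol): O 141, F 328, Cl 349, K 48, I 295, Ba 14.
So from highest to lowest: Cl > F > I > O > K > Ba.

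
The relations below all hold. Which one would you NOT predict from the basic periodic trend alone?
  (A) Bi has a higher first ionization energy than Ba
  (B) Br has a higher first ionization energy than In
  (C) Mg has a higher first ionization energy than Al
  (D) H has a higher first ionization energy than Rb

The general trend: first ionization energy increases across a period and decreases down a group.
(A) Bi (period 6, group 15) vs Ba (period 6, group 2): the stated order agrees with the simple trend.
(B) Br (period 4, group 17) vs In (period 5, group 13): the stated order agrees with the simple trend.
(C) Mg (period 3, group 2) vs Al (period 3, group 13): the stated order contradicts the simple trend.
(D) H (period 1, group 1) vs Rb (period 5, group 1): the stated order agrees with the simple trend.
The exception is (C): Al's single 3p electron is easier to remove than one from Mg's filled 3s².

(C)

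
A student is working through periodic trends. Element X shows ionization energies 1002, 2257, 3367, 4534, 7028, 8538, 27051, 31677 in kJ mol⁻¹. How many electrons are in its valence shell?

Look for the largest jump between consecutive ionization energies: IE7/IE6 ≈ 3.2, far larger than any earlier ratio.
That jump marks the point where a core electron is being removed. So the atom has 6 valence electrons.

6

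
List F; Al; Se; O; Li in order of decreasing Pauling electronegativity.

Li is in period 2, group 1; O is in period 2, group 16; F is in period 2, group 17; Al is in period 3, group 13; Se is in period 4, group 16.
Smaller atoms with higher effective nuclear charge are more electronegative.
Here both period and group differ, so the two effects have to be weighed against each other.
Al > Li: the two effects oppose for this pair; the across-period effect wins (1.61 vs 0.98).
Se > Al: the two effects oppose for this pair; the across-period effect wins (2.55 vs 1.61).
O > Se: they share group 16; the group trend gives O the larger value.
F > O: both are in period 2; the period trend gives F the larger value.
For reference (Pauling): Li 0.98, O 3.44, F 3.98, Al 1.61, Se 2.55.
So from highest to lowest: F > O > Se > Al > Li.

F > O > Se > Al > Li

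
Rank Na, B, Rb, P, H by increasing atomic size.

H is in period 1, group 1; B is in period 2, group 13; Na is in period 3, group 1; P is in period 3, group 15; Rb is in period 5, group 1.
Radius decreases left→right (rising Z_eff, same n) and increases top→bottom (higher n).
Here both period and group differ, so the two effects have to be weighed against each other.
B > H: period and group pull opposite ways; the down-group shift dominates (85 vs 32 pm).
P > B: period and group pull opposite ways; the down-group shift dominates (111 vs 85 pm).
Na > P: both are in period 3; the period trend gives Na the larger value.
Rb > Na: Rb sits below Na in group 1, so the down-group effect alone puts Rb larger.
Approximate values (pm): H 32, B 85, Na 155, P 111, Rb 210.
So from smallest to largest: H < B < P < Na < Rb.

H, B, P, Na, Rb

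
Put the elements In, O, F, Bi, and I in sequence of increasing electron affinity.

O is in period 2, group 16; F is in period 2, group 17; In is in period 5, group 13; I is in period 5, group 17; Bi is in period 6, group 15.
Adding an electron releases more energy for atoms nearer the top right (short of the noble gases).
Neither a single period nor a single group — weigh both effects.
Bi > In: period and group pull opposite ways; the across-period shift dominates (91 vs 29 kJ/mol).
O > Bi: relative to Bi, both the across-period and down-group shifts push O's electron affinity up.
I > O: the two effects oppose for this pair; the across-period effect wins (295 vs 141 kJ/mol).
F > I: they share group 17; the group trend gives F the larger value.
For reference (kJ/mol): O 141, F 328, In 29, I 295, Bi 91.
So from lowest to highest: In < Bi < O < I < F.

In < Bi < O < I < F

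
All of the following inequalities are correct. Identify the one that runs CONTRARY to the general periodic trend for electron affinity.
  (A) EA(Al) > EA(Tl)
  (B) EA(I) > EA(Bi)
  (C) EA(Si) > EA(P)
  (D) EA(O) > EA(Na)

The general trend: electron affinity increases across a period and decreases down a group.
(A) Al (period 3, group 13) vs Tl (period 6, group 13): the stated order agrees with the simple trend.
(B) I (period 5, group 17) vs Bi (period 6, group 15): the stated order agrees with the simple trend.
(C) Si (period 3, group 14) vs P (period 3, group 15): the stated order contradicts the simple trend.
(D) O (period 2, group 16) vs Na (period 3, group 1): the stated order agrees with the simple trend.
The exception is (C): adding an electron to P's half-filled 3p³ is unfavourable, so Si (3p²) has the more exothermic EA.

(C)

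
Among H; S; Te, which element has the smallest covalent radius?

H

H is in period 1, group 1; S is in period 3, group 16; Te is in period 5, group 16.
Moving right in a period, electrons are added to the same shell under a stronger nuclear pull, so atoms get smaller; moving down, a new shell is opened and atoms get larger.
These span different periods and groups, so the two trends combine.
S > H: the two effects oppose for this pair; the down-group effect wins (103 vs 32 pm).
Te > S: Te sits below S in group 16, so the down-group effect alone puts Te larger.
For reference (pm): H 32, S 103, Te 136.
The smallest covalent radius among these belongs to H.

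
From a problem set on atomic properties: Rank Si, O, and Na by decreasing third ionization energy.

Consider each +2 ion: Si²⁺ still has 2 valence electrons; O²⁺ still has 4 valence electrons; Na²⁺ is already 1 electron into the core.
Breaking into a closed-shell core is much more expensive than removing a leftover valence electron — Na has the largest IE_3 here.
Valence configurations: Si²⁺ [Ne]3s², O²⁺ [He]2s²2p².
Tabulated IE_3 (kJ/mol): Si 3232, O 5300, Na 6910.
Overall IE_3 order: Si < O < Na.

Na, O, Si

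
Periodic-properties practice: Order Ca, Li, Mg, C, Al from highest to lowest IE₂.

After 1 electron has been removed, what remains? Ca⁺ still has 1 valence electron; Li⁺ is the bare [He] core; Mg⁺ still has 1 valence electron; C⁺ still has 3 valence electrons; Al⁺ still has 2 valence electrons.
Pulling an electron out of a noble-gas core costs far more than removing a remaining valence electron, so Li sits at the high end of IE_2.
Valence configurations: Ca⁺ [Ar]4s¹, Mg⁺ [Ne]3s¹, C⁺ [He]2s²2p¹, Al⁺ [Ne]3s².
Tabulated IE_2 (kJ/mol): Ca 1145, Li 7298, Mg 1451, C 2353, Al 1817.
Hence IE_2: Ca < Mg < Al < C < Li.

Li, C, Al, Mg, Ca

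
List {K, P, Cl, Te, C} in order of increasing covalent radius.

C, Cl, P, Te, K

C is in period 2, group 14; P is in period 3, group 15; Cl is in period 3, group 17; K is in period 4, group 1; Te is in period 5, group 16.
Atomic radius shrinks across a period as nuclear charge pulls the same shell inward, and grows down a group as new shells are added.
Here both period and group differ, so the two effects have to be weighed against each other.
Cl > C: the two effects oppose for this pair; the down-group effect wins (99 vs 75 pm).
P > Cl: P lies to the left of Cl in period 3, so the across-period effect alone puts P larger.
Te > P: period and group pull opposite ways; the down-group shift dominates (136 vs 111 pm).
K > Te: period and group pull opposite ways; the across-period shift dominates (196 vs 136 pm).
For reference (pm): C 75, P 111, Cl 99, K 196, Te 136.
So from smallest to largest: C < Cl < P < Te < K.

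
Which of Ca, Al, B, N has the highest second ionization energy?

After 1 electron has been removed, what remains? Ca⁺ still has 1 valence electron; Al⁺ still has 2 valence electrons; B⁺ still has 2 valence electrons; N⁺ still has 4 valence electrons.
All are still removing valence electrons, so compare the +1 ions as you would atoms: IE_2 generally rises across a period (higher Z_eff) and falls down a group (larger shell), subject to the usual subshell exceptions.
Valence configurations: Ca⁺ [Ar]4s¹, Al⁺ [Ne]3s², B⁺ [He]2s², N⁺ [He]2s²2p².
Approximate IE_2 values (kJ/mol): Ca 1145, Al 1817, B 2427, N 2856.
Hence IE_2: Ca < Al < B < N.

N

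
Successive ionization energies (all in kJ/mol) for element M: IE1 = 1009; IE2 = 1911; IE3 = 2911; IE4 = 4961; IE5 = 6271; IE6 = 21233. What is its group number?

Group 15

Look for the largest jump between consecutive ionization energies: IE6/IE5 ≈ 3.4, far larger than any earlier ratio.
That jump marks the point where a core electron is being removed. So the atom has 5 valence electrons.
A main-group element with 5 valence electrons is in group 15.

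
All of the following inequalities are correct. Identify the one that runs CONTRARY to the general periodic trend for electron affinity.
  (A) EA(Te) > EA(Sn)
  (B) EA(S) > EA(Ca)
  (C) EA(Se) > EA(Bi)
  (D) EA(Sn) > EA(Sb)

The general trend: electron affinity increases across a period and decreases down a group.
(A) Te (period 5, group 16) vs Sn (period 5, group 14): the stated order agrees with the simple trend.
(B) S (period 3, group 16) vs Ca (period 4, group 2): the stated order agrees with the simple trend.
(C) Se (period 4, group 16) vs Bi (period 6, group 15): the stated order agrees with the simple trend.
(D) Sn (period 5, group 14) vs Sb (period 5, group 15): the stated order contradicts the simple trend.
The exception is (D): adding an electron to Sb's half-filled 5p³ is unfavourable, so Sn has the more exothermic EA.

(D)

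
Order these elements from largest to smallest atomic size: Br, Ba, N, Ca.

Ba > Ca > Br > N

N is in period 2, group 15; Ca is in period 4, group 2; Br is in period 4, group 17; Ba is in period 6, group 2.
Radius decreases left→right (rising Z_eff, same n) and increases top→bottom (higher n).
These span different periods and groups, so the two trends combine.
Br > N: the two effects oppose for this pair; the down-group effect wins (114 vs 71 pm).
Ca > Br: both are in period 4; the period trend gives Ca the larger value.
Ba > Ca: Ba sits below Ca in group 2, so the down-group effect alone puts Ba larger.
Approximate values (pm): N 71, Ca 171, Br 114, Ba 196.
So from largest to smallest: Ba > Ca > Br > N.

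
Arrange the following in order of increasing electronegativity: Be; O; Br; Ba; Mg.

Be is in period 2, group 2; O is in period 2, group 16; Mg is in period 3, group 2; Br is in period 4, group 17; Ba is in period 6, group 2.
Electronegativity increases across a period and decreases down a group, tracking effective nuclear charge and atomic size.
Neither a single period nor a single group — weigh both effects.
Mg > Ba: Mg sits above Ba in group 2, so the down-group effect alone puts Mg higher.
Be > Mg: they share group 2; the group trend gives Be the larger value.
Br > Be: the two effects oppose for this pair; the across-period effect wins (2.96 vs 1.57).
O > Br: the two effects oppose for this pair; the down-group effect wins (3.44 vs 2.96).
Approximate values (Pauling): Be 1.57, O 3.44, Mg 1.31, Br 2.96, Ba 0.89.
So from lowest to highest: Ba < Mg < Be < Br < O.

Ba, Mg, Be, Br, O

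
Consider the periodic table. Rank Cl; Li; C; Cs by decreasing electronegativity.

Cl > C > Li > Cs

Atoms toward the upper right of the periodic table pull bonding electrons most strongly.
Neither a single period nor a single group — weigh both effects.
Li > Cs: Li sits above Cs in group 1, so the down-group effect alone puts Li higher.
C > Li: both are in period 2; the period trend gives C the larger value.
Cl > C: the two effects oppose for this pair; the across-period effect wins (3.16 vs 2.55).
For reference (Pauling): Li 0.98, C 2.55, Cl 3.16, Cs 0.79.
So from highest to lowest: Cl > C > Li > Cs.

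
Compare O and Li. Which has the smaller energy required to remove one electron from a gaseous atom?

Li is in period 2, group 1; O is in period 2, group 16.
Across a period the outer electron is held more tightly (higher IE₁); down a group it sits in a higher shell, more shielded, and comes off more easily.
All lie in period 2, so first ionization energy increases left to right.
So Li has the smaller energy required to remove one electron from a gaseous atom (Li < O).

Li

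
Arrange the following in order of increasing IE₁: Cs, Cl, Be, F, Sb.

Cs < Sb < Be < Cl < F

First ionization energy rises across a period (greater Z_eff holds electrons more tightly) and falls down a group (valence electrons are farther from the nucleus).
These span different periods and groups, so the two trends combine.
Sb > Cs: relative to Cs, both the across-period and down-group shifts push Sb's first ionization energy up.
Be > Sb: the two effects oppose for this pair; the down-group effect wins (900 vs 831 kJ/mol).
Cl > Be: the two effects oppose for this pair; the across-period effect wins (1251 vs 900 kJ/mol).
F > Cl: F sits above Cl in group 17, so the down-group effect alone puts F higher.
Tabulated first ionization energy (kJ/mol): Be 900, F 1681, Cl 1251, Sb 831, Cs 376.
So from lowest to highest: Cs < Sb < Be < Cl < F.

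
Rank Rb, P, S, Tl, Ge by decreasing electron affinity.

Electron affinity generally becomes more exothermic across a period toward the halogens and less exothermic down a group.
Here both period and group differ, so the two effects have to be weighed against each other.
Rb > Tl: period and group pull opposite ways; the down-group shift dominates (47 vs 19 kJ/mol).
P > Rb: both effects reinforce here, so P is clearly the higher of the two.
Ge > P: this pair runs against the simple trend — see the exception note.
S > Ge: relative to Ge, both the across-period and down-group shifts push S's electron affinity up.
Note the exception: Ge has a higher electron affinity than P, contrary to the simple trend — adding an electron to P's half-filled np³ subshell costs electron-pairing energy.
Tabulated electron affinity (kJ/mol): P 72, S 200, Ge 119, Rb 47, Tl 19.
So from highest to lowest: S > Ge > P > Rb > Tl.

S > Ge > P > Rb > Tl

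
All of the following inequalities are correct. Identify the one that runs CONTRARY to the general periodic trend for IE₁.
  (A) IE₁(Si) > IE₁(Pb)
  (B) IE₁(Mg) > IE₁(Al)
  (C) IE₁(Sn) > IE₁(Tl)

(B)

The general trend: IE₁ increases across a period and decreases down a group.
(A) Si (period 3, group 14) vs Pb (period 6, group 14): the stated order agrees with the simple trend.
(B) Mg (period 3, group 2) vs Al (period 3, group 13): the stated order contradicts the simple trend.
(C) Sn (period 5, group 14) vs Tl (period 6, group 13): the stated order agrees with the simple trend.
The exception is (B): Al's single 3p electron is easier to remove than one from Mg's filled 3s².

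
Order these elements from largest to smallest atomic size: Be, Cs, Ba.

Cs, Ba, Be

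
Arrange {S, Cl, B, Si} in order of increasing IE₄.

IE_4 is the cost of taking one more electron from the +3 cation: S³⁺ still has 3 valence electrons; Cl³⁺ still has 4 valence electrons; B³⁺ is the bare [He] core; Si³⁺ still has 1 valence electron.
Breaking into a closed-shell core is much more expensive than removing a leftover valence electron — B has the largest IE_4 here.
Valence configurations: S³⁺ [Ne]3s²3p¹, Cl³⁺ [Ne]3s²3p², Si³⁺ [Ne]3s¹.
Approximate IE_4 values (kJ/mol): S 4556, Cl 5159, B 25026, Si 4356.
Putting it together, IE_4: Si < S < Cl < B.

Si, S, Cl, B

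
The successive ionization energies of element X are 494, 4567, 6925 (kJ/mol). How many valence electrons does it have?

Look for the largest jump between consecutive ionization energies: IE2/IE1 ≈ 9.2, far larger than any earlier ratio.
That jump marks the point where a core electron is being removed. So the atom has 1 valence electron.

1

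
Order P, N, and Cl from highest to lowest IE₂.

N > Cl > P

Consider each +1 ion: P⁺ still has 4 valence electrons; N⁺ still has 4 valence electrons; Cl⁺ still has 6 valence electrons.
All are still removing valence electrons, so compare the +1 ions as you would atoms: IE_2 generally rises across a period (higher Z_eff) and falls down a group (larger shell), subject to the usual subshell exceptions.
Valence configurations: P⁺ [Ne]3s²3p², N⁺ [He]2s²2p², Cl⁺ [Ne]3s²3p⁴.
Approximate IE_2 values (kJ/mol): P 1907, N 2856, Cl 2298.
Hence IE_2: P < Cl < N.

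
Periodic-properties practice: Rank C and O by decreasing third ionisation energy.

IE_3 is the cost of taking one more electron from the +2 cation: C²⁺ still has 2 valence electrons; O²⁺ still has 4 valence electrons.
All are still removing valence electrons, so compare the +2 ions as you would atoms: IE_3 generally rises across a period (higher Z_eff) and falls down a group (larger shell), subject to the usual subshell exceptions.
Valence configurations: C²⁺ [He]2s², O²⁺ [He]2s²2p².
Tabulated IE_3 (kJ/mol): C 4620, O 5300.
Overall IE_3 order: C < O.

O, C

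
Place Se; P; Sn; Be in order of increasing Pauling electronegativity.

Be, Sn, P, Se

Atoms toward the upper right of the periodic table pull bonding electrons most strongly.
These span different periods and groups, so the two trends combine.
Sn > Be: the two effects oppose for this pair; the across-period effect wins (1.96 vs 1.57).
P > Sn: both effects reinforce here, so P is clearly the higher of the two.
Se > P: the two effects oppose for this pair; the across-period effect wins (2.55 vs 2.19).
For reference (Pauling): Be 1.57, P 2.19, Se 2.55, Sn 1.96.
So from lowest to highest: Be < Sn < P < Se.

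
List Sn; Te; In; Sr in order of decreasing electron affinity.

Te, Sn, In, Sr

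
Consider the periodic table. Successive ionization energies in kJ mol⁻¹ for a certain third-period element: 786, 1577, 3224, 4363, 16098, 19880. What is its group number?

Group 14

Look for the largest jump between consecutive ionization energies: IE5/IE4 ≈ 3.7, far larger than any earlier ratio.
That jump marks the point where a core electron is being removed. So the atom has 4 valence electrons.
A main-group element with 4 valence electrons is in group 14.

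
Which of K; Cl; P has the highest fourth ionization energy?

After 3 electrons have been removed, what remains? K³⁺ is already 2 electrons into the core; Cl³⁺ still has 4 valence electrons; P³⁺ still has 2 valence electrons.
Pulling an electron out of a noble-gas core costs far more than removing a remaining valence electron, so K sits at the high end of IE_4.
Valence configurations: Cl³⁺ [Ne]3s²3p², P³⁺ [Ne]3s².
Tabulated IE_4 (kJ/mol): K 5877, Cl 5159, P 4964.
Hence IE_4: P < Cl < K.

K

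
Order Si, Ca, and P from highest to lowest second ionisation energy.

The second ionization energy removes an electron from the +1 ion. For each element: Si⁺ still has 3 valence electrons; Ca⁺ still has 1 valence electron; P⁺ still has 4 valence electrons.
All are still removing valence electrons, so compare the +1 ions as you would atoms: IE_2 generally rises across a period (higher Z_eff) and falls down a group (larger shell), subject to the usual subshell exceptions.
Valence configurations: Si⁺ [Ne]3s²3p¹, Ca⁺ [Ar]4s¹, P⁺ [Ne]3s²3p².
The numbers (kJ/mol): Si 1577, Ca 1145, P 1907.
So the second ionization energies run Ca < Si < P.

P > Si > Ca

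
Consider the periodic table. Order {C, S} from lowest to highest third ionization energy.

S, C

The third ionization energy removes an electron from the +2 ion. For each element: C²⁺ still has 2 valence electrons; S²⁺ still has 4 valence electrons.
All are still removing valence electrons, so compare the +2 ions as you would atoms: IE_3 generally rises across a period (higher Z_eff) and falls down a group (larger shell), subject to the usual subshell exceptions.
Valence configurations: C²⁺ [He]2s², S²⁺ [Ne]3s²3p².
Tabulated IE_3 (kJ/mol): C 4620, S 3357.
Overall IE_3 order: S < C.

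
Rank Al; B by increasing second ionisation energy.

Al < B

Consider each +1 ion: Al⁺ still has 2 valence electrons; B⁺ still has 2 valence electrons.
All are still removing valence electrons, so compare the +1 ions as you would atoms: IE_2 generally rises across a period (higher Z_eff) and falls down a group (larger shell), subject to the usual subshell exceptions.
Valence configurations: Al⁺ [Ne]3s², B⁺ [He]2s².
The numbers (kJ/mol): Al 1817, B 2427.
So the second ionization energies run Al < B.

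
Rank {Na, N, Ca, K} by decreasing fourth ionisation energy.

Na, N, Ca, K

After 3 electrons have been removed, what remains? Na³⁺ is already 2 electrons into the core; N³⁺ still has 2 valence electrons; Ca³⁺ is already 1 electron into the core; K³⁺ is already 2 electrons into the core.
Usually core removal costs more than valence removal, but here the competition is close: a tightly held n=2 valence electron can cost more to remove than an n=3 core electron, so the actual values have to decide it.
The numbers (kJ/mol): Na 9543, N 7475, Ca 6491, K 5877.
Hence IE_4: K < Ca < N < Na.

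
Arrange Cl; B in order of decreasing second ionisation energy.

The second ionization energy removes an electron from the +1 ion. For each element: Cl⁺ still has 6 valence electrons; B⁺ still has 2 valence electrons.
All are still removing valence electrons, so compare the +1 ions as you would atoms: IE_2 generally rises across a period (higher Z_eff) and falls down a group (larger shell), subject to the usual subshell exceptions.
Valence configurations: Cl⁺ [Ne]3s²3p⁴, B⁺ [He]2s².
Tabulated IE_2 (kJ/mol): Cl 2298, B 2427.
So the second ionization energies run Cl < B.

B > Cl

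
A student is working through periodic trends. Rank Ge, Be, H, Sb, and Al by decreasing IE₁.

H > Be > Sb > Ge > Al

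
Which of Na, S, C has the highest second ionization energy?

After 1 electron has been removed, what remains? Na⁺ is the bare [Ne] core; S⁺ still has 5 valence electrons; C⁺ still has 3 valence electrons.
Pulling an electron out of a noble-gas core costs far more than removing a remaining valence electron, so Na sits at the high end of IE_2.
Valence configurations: S⁺ [Ne]3s²3p³, C⁺ [He]2s²2p¹.
Approximate IE_2 values (kJ/mol): Na 4562, S 2252, C 2353.
Hence IE_2: S < C < Na.

Na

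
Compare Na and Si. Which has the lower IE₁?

Na

Na is in period 3, group 1; Si is in period 3, group 14.
Removing the outermost electron gets harder across a period and easier down a group.
All lie in period 3, so first ionization energy increases left to right.
So Na has the lower IE₁ (Na < Si).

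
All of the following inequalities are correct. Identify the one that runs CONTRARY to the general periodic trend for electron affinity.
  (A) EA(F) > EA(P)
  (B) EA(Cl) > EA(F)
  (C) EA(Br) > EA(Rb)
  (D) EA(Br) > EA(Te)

(B)

The general trend: electron affinity increases across a period and decreases down a group.
(A) F (period 2, group 17) vs P (period 3, group 15): the stated order agrees with the simple trend.
(B) Cl (period 3, group 17) vs F (period 2, group 17): the stated order contradicts the simple trend.
(C) Br (period 4, group 17) vs Rb (period 5, group 1): the stated order agrees with the simple trend.
(D) Br (period 4, group 17) vs Te (period 5, group 16): the stated order agrees with the simple trend.
The exception is (B): F's small 2p subshell makes the incoming electron feel strong e⁻–e⁻ repulsion, so Cl actually releases more energy on gaining an electron.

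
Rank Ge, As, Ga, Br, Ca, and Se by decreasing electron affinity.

Ca is in period 4, group 2; Ga is in period 4, group 13; Ge is in period 4, group 14; As is in period 4, group 15; Se is in period 4, group 16; Br is in period 4, group 17.
Electron affinity generally becomes more exothermic across a period toward the halogens and less exothermic down a group.
All lie in period 4; the across-period trend (electron affinity increases left to right) applies, with the exception below.
Note the exception: Ge has a higher electron affinity than As, contrary to the simple trend — adding an electron to As's half-filled 4p³ is unfavourable, so Ge (4p²) has the more exothermic EA.
Tabulated electron affinity (kJ/mol): Ca 2, Ga 29, Ge 119, As 78, Se 195, Br 325.
So from highest to lowest: Br > Se > Ge > As > Ga > Ca.

Br, Se, Ge, As, Ga, Ca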